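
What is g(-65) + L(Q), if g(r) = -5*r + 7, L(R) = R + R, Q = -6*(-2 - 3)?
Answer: 392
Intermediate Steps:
Q = 30 (Q = -6*(-5) = 30)
L(R) = 2*R
g(r) = 7 - 5*r
g(-65) + L(Q) = (7 - 5*(-65)) + 2*30 = (7 + 325) + 60 = 332 + 60 = 392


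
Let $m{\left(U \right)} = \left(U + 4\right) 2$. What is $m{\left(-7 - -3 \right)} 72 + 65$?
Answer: $65$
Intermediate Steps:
$m{\left(U \right)} = 8 + 2 U$ ($m{\left(U \right)} = \left(4 + U\right) 2 = 8 + 2 U$)
$m{\left(-7 - -3 \right)} 72 + 65 = \left(8 + 2 \left(-7 - -3\right)\right) 72 + 65 = \left(8 + 2 \left(-7 + 3\right)\right) 72 + 65 = \left(8 + 2 \left(-4\right)\right) 72 + 65 = \left(8 - 8\right) 72 + 65 = 0 \cdot 72 + 65 = 0 + 65 = 65$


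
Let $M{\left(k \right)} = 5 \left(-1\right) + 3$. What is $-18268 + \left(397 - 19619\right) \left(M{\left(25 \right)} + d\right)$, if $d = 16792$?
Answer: $-322755648$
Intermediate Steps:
$M{\left(k \right)} = -2$ ($M{\left(k \right)} = -5 + 3 = -2$)
$-18268 + \left(397 - 19619\right) \left(M{\left(25 \right)} + d\right) = -18268 + \left(397 - 19619\right) \left(-2 + 16792\right) = -18268 - 322737380 = -322755648$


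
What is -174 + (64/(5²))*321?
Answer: 16194/25 ≈ 647.76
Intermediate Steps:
-174 + (64/(5²))*321 = -174 + (64/25)*321 = -174 + 20544/25 = 16194/25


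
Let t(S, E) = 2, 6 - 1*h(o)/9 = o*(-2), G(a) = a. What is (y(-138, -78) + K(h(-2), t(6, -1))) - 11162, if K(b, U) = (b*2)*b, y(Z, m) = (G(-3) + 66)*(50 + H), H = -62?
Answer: -11270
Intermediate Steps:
y(Z, m) = -756 (y(Z, m) = (-3 + 66)*(50 - 62) = 63*(-12) = -756)
h(o) = 54 + 18*o (h(o) = 54 - 9*o*(-2) = 54 - (-18)*o = 54 + 18*o)
K(b, U) = 2*b² (K(b, U) = (2*b)*b = 2*b²)
(y(-138, -78) + K(h(-2), t(6, -1))) - 11162 = (-756 + 2*(54 + 18*(-2))²) - 11162 = (-756 + 2*(54 - 36)²) - 11162 = (-756 + 2*18²) - 11162 = (-756 + 2*324) - 11162 = (-756 + 648) - 11162 = -108 - 11162 = -11270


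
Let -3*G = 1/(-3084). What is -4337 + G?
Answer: -40125923/9252 ≈ -4337.0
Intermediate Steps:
G = 1/9252 (G = -⅓/(-3084) = -⅓*(-1/3084) = 1/9252 ≈ 0.00010808)
-4337 + G = -4337 + 1/9252 = -40125923/9252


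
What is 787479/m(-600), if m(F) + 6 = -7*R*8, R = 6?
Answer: -262493/114 ≈ -2302.6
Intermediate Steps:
m(F) = -342 (m(F) = -6 - 7*6*8 = -6 - 42*8 = -6 - 336 = -342)
787479/m(-600) = 787479/(-342) = 787479*(-1/342) = -262493/114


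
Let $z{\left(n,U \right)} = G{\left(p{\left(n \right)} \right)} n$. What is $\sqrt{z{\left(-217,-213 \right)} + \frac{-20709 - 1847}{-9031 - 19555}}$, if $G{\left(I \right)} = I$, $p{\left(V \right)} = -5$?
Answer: $\frac{\sqrt{221815682619}}{14293} \approx 32.951$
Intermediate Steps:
$z{\left(n,U \right)} = - 5 n$
$\sqrt{z{\left(-217,-213 \right)} + \frac{-20709 - 1847}{-9031 - 19555}} = \sqrt{\left(-5\right) \left(-217\right) + \frac{-20709 - 1847}{-9031 - 19555}} = \sqrt{1085 - \frac{22556}{-28586}} = \sqrt{1085 - - \frac{11278}{14293}} = \sqrt{1085 + \frac{11278}{14293}} = \sqrt{\frac{15519183}{14293}} = \frac{\sqrt{221815682619}}{14293}$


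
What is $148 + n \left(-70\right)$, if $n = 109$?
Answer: $-7482$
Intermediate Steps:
$148 + n \left(-70\right) = 148 + 109 \left(-70\right) = 148 - 7630 = -7482$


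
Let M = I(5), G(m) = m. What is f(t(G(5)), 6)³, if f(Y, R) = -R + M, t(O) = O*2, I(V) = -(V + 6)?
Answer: -4913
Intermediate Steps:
I(V) = -6 - V (I(V) = -(6 + V) = -6 - V)
t(O) = 2*O
M = -11 (M = -6 - 1*5 = -6 - 5 = -11)
f(Y, R) = -11 - R (f(Y, R) = -R - 11 = -11 - R)
f(t(G(5)), 6)³ = (-11 - 1*6)³ = (-11 - 6)³ = (-17)³ = -4913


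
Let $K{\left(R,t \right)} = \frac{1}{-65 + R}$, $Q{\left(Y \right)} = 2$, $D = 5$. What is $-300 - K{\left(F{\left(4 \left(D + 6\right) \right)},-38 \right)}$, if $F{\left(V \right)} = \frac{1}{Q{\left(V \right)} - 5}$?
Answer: $- \frac{58797}{196} \approx -299.98$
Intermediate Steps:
$F{\left(V \right)} = - \frac{1}{3}$ ($F{\left(V \right)} = \frac{1}{2 - 5} = \frac{1}{-3} = - \frac{1}{3}$)
$-300 - K{\left(F{\left(4 \left(D + 6\right) \right)},-38 \right)} = -300 - \frac{1}{-65 - \frac{1}{3}} = -300 - \frac{1}{- \frac{196}{3}} = -300 - - \frac{3}{196} = -300 + \frac{3}{196} = - \frac{58797}{196}$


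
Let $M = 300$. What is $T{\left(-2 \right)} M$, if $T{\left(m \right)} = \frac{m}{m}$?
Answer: $300$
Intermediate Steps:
$T{\left(m \right)} = 1$
$T{\left(-2 \right)} M = 1 \cdot 300 = 300$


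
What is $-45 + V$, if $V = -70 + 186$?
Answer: $71$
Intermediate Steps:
$V = 116$
$-45 + V = -45 + 116 = 71$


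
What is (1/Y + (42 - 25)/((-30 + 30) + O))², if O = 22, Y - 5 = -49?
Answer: 9/16 ≈ 0.56250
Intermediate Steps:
Y = -44 (Y = 5 - 49 = -44)
(1/Y + (42 - 25)/((-30 + 30) + O))² = (1/(-44) + (42 - 25)/((-30 + 30) + 22))² = (-1/44 + 17/(0 + 22))² = (-1/44 + 17/22)² = (¾)² = 9/16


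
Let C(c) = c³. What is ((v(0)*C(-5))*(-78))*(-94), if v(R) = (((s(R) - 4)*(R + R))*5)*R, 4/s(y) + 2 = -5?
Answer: 0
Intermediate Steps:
s(y) = -4/7 (s(y) = 4/(-2 - 5) = 4/(-7) = 4*(-⅐) = -4/7)
v(R) = -320*R²/7 (v(R) = (((-4/7 - 4)*(R + R))*5)*R = (-64*R/7*5)*R = (-320*R/7)*R = -320*R²/7)
((v(0)*C(-5))*(-78))*(-94) = ((-320/7*0²*(-5)³)*(-78))*(-94) = ((-320/7*0*(-125))*(-78))*(-94) = ((0*(-125))*(-78))*(-94) = (0*(-78))*(-94) = 0*(-94) = 0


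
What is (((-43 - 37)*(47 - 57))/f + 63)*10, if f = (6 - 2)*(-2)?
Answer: -370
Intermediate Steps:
f = -8 (f = 4*(-2) = -8)
(((-43 - 37)*(47 - 57))/f + 63)*10 = (((-43 - 37)*(47 - 57))/(-8) + 63)*10 = (-80*(-10)*(-⅛) + 63)*10 = (800*(-⅛) + 63)*10 = (-100 + 63)*10 = -37*10 = -370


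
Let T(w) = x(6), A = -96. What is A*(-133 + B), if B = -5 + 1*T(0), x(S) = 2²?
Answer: 12864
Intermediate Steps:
x(S) = 4
T(w) = 4
B = -1 (B = -5 + 1*4 = -5 + 4 = -1)
A*(-133 + B) = -96*(-133 - 1) = -96*(-134) = 12864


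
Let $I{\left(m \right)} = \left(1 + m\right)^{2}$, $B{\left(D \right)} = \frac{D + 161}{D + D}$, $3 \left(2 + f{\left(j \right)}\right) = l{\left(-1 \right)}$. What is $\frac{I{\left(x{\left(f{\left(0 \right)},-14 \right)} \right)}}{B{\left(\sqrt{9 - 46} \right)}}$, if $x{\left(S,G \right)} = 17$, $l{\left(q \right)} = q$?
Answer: $\frac{648 \sqrt{37}}{\sqrt{37} - 161 i} \approx 0.92365 + 24.447 i$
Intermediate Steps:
$f{\left(j \right)} = - \frac{7}{3}$ ($f{\left(j \right)} = -2 + \frac{1}{3} \left(-1\right) = -2 - \frac{1}{3} = - \frac{7}{3}$)
$B{\left(D \right)} = \frac{161 + D}{2 D}$
$\frac{I{\left(x{\left(f{\left(0 \right)},-14 \right)} \right)}}{B{\left(\sqrt{9 - 46} \right)}} = \frac{\left(1 + 17\right)^{2}}{\frac{1}{2} \frac{1}{\sqrt{9 - 46}} \left(161 + \sqrt{9 - 46}\right)} = \frac{18^{2}}{\frac{1}{2} \frac{1}{\sqrt{-37}} \left(161 + \sqrt{-37}\right)} = \frac{324}{\frac{1}{2} \frac{1}{i \sqrt{37}} \left(161 + i \sqrt{37}\right)} = \frac{324}{\frac{1}{2} \left(- \frac{i \sqrt{37}}{37}\right) \left(161 + i \sqrt{37}\right)} = \frac{324}{\left(- \frac{1}{74}\right) i \sqrt{37} \left(161 + i \sqrt{37}\right)} = 324 \frac{2 i \sqrt{37}}{161 + i \sqrt{37}} = \frac{648 i \sqrt{37}}{161 + i \sqrt{37}}$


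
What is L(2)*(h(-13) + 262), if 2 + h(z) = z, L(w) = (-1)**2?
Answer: 247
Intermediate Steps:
L(w) = 1
h(z) = -2 + z
L(2)*(h(-13) + 262) = 1*((-2 - 13) + 262) = 1*(-15 + 262) = 1*247 = 247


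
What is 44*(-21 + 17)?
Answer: -176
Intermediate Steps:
44*(-21 + 17) = 44*(-4) = -176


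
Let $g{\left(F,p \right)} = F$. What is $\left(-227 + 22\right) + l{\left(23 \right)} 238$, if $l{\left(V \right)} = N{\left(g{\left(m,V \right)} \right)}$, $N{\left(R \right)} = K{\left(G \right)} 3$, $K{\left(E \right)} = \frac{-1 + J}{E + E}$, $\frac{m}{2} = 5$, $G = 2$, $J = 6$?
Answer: $\frac{1375}{2} \approx 687.5$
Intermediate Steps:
$m = 10$ ($m = 2 \cdot 5 = 10$)
$K{\left(E \right)} = \frac{5}{2 E}$ ($K{\left(E \right)} = \frac{-1 + 6}{E + E} = \frac{5}{2 E}$)
$N{\left(R \right)} = \frac{15}{4}$ ($N{\left(R \right)} = \frac{5}{2 \cdot 2} \cdot 3 = \frac{5}{2} \cdot \frac{1}{2} \cdot 3 = \frac{5}{4} \cdot 3 = \frac{15}{4}$)
$l{\left(V \right)} = \frac{15}{4}$
$\left(-227 + 22\right) + l{\left(23 \right)} 238 = \left(-227 + 22\right) + \frac{15}{4} \cdot 238 = -205 + \frac{1785}{2} = \frac{1375}{2}$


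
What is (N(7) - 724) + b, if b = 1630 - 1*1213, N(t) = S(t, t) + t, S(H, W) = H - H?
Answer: -300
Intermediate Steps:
S(H, W) = 0
N(t) = t (N(t) = 0 + t = t)
b = 417 (b = 1630 - 1213 = 417)
(N(7) - 724) + b = (7 - 724) + 417 = -717 + 417 = -300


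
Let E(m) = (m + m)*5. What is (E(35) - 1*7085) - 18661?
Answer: -25396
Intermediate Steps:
E(m) = 10*m (E(m) = (2*m)*5 = 10*m)
(E(35) - 1*7085) - 18661 = (10*35 - 1*7085) - 18661 = (350 - 7085) - 18661 = -6735 - 18661 = -25396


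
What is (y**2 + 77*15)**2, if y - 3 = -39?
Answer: 6007401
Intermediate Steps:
y = -36 (y = 3 - 39 = -36)
(y**2 + 77*15)**2 = ((-36)**2 + 77*15)**2 = (1296 + 1155)**2 = 2451**2 = 6007401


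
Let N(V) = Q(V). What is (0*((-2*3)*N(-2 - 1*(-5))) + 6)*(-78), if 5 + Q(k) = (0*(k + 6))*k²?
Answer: -468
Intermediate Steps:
Q(k) = -5 (Q(k) = -5 + (0*(k + 6))*k² = -5 + (0*(6 + k))*k² = -5 + 0*k² = -5 + 0 = -5)
N(V) = -5
(0*((-2*3)*N(-2 - 1*(-5))) + 6)*(-78) = (0*(-2*3*(-5)) + 6)*(-78) = (0*(-6*(-5)) + 6)*(-78) = (0*30 + 6)*(-78) = (0 + 6)*(-78) = 6*(-78) = -468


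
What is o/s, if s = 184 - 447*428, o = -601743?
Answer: 601743/191132 ≈ 3.1483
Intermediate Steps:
s = -191132 (s = 184 - 191316 = -191132)
o/s = -601743/(-191132) = -601743*(-1/191132) = 601743/191132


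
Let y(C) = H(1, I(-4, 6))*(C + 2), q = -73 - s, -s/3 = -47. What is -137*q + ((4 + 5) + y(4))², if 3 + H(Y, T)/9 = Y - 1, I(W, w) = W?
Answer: 52727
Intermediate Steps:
s = 141 (s = -3*(-47) = 141)
H(Y, T) = -36 + 9*Y (H(Y, T) = -27 + 9*(Y - 1) = -27 + 9*(-1 + Y) = -27 + (-9 + 9*Y) = -36 + 9*Y)
q = -214 (q = -73 - 1*141 = -73 - 141 = -214)
y(C) = -54 - 27*C (y(C) = (-36 + 9*1)*(C + 2) = (-36 + 9)*(2 + C) = -27*(2 + C) = -54 - 27*C)
-137*q + ((4 + 5) + y(4))² = -137*(-214) + ((4 + 5) + (-54 - 27*4))² = 29318 + (9 + (-54 - 108))² = 29318 + (9 - 162)² = 29318 + (-153)² = 29318 + 23409 = 52727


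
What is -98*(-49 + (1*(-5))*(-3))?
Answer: 3332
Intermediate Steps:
-98*(-49 + (1*(-5))*(-3)) = -98*(-49 - 5*(-3)) = -98*(-49 + 15) = -98*(-34) = 3332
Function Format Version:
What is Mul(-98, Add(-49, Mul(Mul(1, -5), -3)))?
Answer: 3332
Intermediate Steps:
Mul(-98, Add(-49, Mul(Mul(1, -5), -3))) = Mul(-98, Add(-49, Mul(-5, -3))) = Mul(-98, Add(-49, 15)) = Mul(-98, -34) = 3332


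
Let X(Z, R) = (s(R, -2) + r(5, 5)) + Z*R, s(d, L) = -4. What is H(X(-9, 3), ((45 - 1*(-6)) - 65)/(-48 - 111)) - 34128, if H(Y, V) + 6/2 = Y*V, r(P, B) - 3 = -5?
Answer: -1809097/53 ≈ -34134.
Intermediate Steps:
r(P, B) = -2 (r(P, B) = 3 - 5 = -2)
X(Z, R) = -6 + R*Z (X(Z, R) = (-4 - 2) + Z*R = -6 + R*Z)
H(Y, V) = -3 + V*Y (H(Y, V) = -3 + Y*V = -3 + V*Y)
H(X(-9, 3), ((45 - 1*(-6)) - 65)/(-48 - 111)) - 34128 = (-3 + (((45 - 1*(-6)) - 65)/(-48 - 111))*(-6 + 3*(-9))) - 34128 = (-3 + (((45 + 6) - 65)/(-159))*(-6 - 27)) - 34128 = (-3 + ((51 - 65)*(-1/159))*(-33)) - 34128 = (-3 - 14*(-1/159)*(-33)) - 34128 = (-3 + (14/159)*(-33)) - 34128 = (-3 - 154/53) - 34128 = -313/53 - 34128 = -1809097/53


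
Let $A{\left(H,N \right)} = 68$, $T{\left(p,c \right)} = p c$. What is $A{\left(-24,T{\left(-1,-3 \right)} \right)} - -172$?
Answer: $240$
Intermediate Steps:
$T{\left(p,c \right)} = c p$
$A{\left(-24,T{\left(-1,-3 \right)} \right)} - -172 = 68 - -172 = 68 + 172 = 240$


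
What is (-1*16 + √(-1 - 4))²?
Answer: (16 - I*√5)² ≈ 251.0 - 71.554*I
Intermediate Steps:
(-1*16 + √(-1 - 4))² = (-16 + √(-5))² = (-16 + I*√5)²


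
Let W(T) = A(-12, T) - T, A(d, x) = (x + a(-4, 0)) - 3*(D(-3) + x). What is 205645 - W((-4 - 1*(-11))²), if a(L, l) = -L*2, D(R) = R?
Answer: 205775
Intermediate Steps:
a(L, l) = -2*L
A(d, x) = 17 - 2*x (A(d, x) = (x - 2*(-4)) - 3*(-3 + x) = (x + 8) + (9 - 3*x) = (8 + x) + (9 - 3*x) = 17 - 2*x)
W(T) = 17 - 3*T (W(T) = (17 - 2*T) - T = 17 - 3*T)
205645 - W((-4 - 1*(-11))²) = 205645 - (17 - 3*(-4 - 1*(-11))²) = 205645 - (17 - 3*(-4 + 11)²) = 205645 - (17 - 3*7²) = 205645 - (17 - 3*49) = 205645 - (17 - 147) = 205645 - 1*(-130) = 205645 + 130 = 205775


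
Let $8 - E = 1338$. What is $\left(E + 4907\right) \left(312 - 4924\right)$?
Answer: $-16497124$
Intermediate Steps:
$E = -1330$ ($E = 8 - 1338 = -1330$)
$\left(E + 4907\right) \left(312 - 4924\right) = \left(-1330 + 4907\right) \left(312 - 4924\right) = 3577 \left(-4612\right) = -16497124$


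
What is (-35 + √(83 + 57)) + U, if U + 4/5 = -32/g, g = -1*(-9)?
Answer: -1771/45 + 2*√35 ≈ -27.523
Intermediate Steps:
g = 9
U = -196/45 (U = -⅘ - 32/9 = -196/45 ≈ -4.3556)
(-35 + √(83 + 57)) + U = (-35 + √(83 + 57)) - 196/45 = (-35 + √140) - 196/45 = (-35 + 2*√35) - 196/45 = -1771/45 + 2*√35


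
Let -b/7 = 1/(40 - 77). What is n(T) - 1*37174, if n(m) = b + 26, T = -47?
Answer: -1374469/37 ≈ -37148.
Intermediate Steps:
b = 7/37 (b = -7/(40 - 77) = -7/(-37) = -7*(-1/37) = 7/37 ≈ 0.18919)
n(m) = 969/37 (n(m) = 7/37 + 26 = 969/37)
n(T) - 1*37174 = 969/37 - 1*37174 = 969/37 - 37174 = -1374469/37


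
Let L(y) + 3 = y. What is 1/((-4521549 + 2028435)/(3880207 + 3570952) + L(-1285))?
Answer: -7451159/9599585906 ≈ -0.00077620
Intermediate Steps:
L(y) = -3 + y
1/((-4521549 + 2028435)/(3880207 + 3570952) + L(-1285)) = 1/((-4521549 + 2028435)/(3880207 + 3570952) + (-3 - 1285)) = 1/(-2493114/7451159 - 1288) = 1/(-9599585906/7451159) = -7451159/9599585906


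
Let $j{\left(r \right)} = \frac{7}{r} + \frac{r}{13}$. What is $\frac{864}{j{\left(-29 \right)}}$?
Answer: $- \frac{81432}{233} \approx -349.49$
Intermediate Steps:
$j{\left(r \right)} = \frac{7}{r} + \frac{r}{13}$ ($j{\left(r \right)} = \frac{7}{r} + r \frac{1}{13} = \frac{7}{r} + \frac{r}{13}$)
$\frac{864}{j{\left(-29 \right)}} = \frac{864}{\frac{7}{-29} + \frac{1}{13} \left(-29\right)} = \frac{864}{7 \left(- \frac{1}{29}\right) - \frac{29}{13}} = \frac{864}{- \frac{7}{29} - \frac{29}{13}} = \frac{864}{- \frac{932}{377}} = 864 \left(- \frac{377}{932}\right) = - \frac{81432}{233}$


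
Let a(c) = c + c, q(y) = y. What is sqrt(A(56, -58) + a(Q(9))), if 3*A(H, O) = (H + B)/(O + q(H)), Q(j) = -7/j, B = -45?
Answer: I*sqrt(122)/6 ≈ 1.8409*I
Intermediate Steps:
A(H, O) = (-45 + H)/(3*(H + O)) (A(H, O) = ((H - 45)/(O + H))/3 = ((-45 + H)/(H + O))/3 = (-45 + H)/(3*(H + O)))
a(c) = 2*c
sqrt(A(56, -58) + a(Q(9))) = sqrt((-15 + (1/3)*56)/(56 - 58) + 2*(-7/9)) = sqrt((-15 + 56/3)/(-2) + 2*(-7*1/9)) = sqrt(-1/2*11/3 + 2*(-7/9)) = sqrt(-11/6 - 14/9) = sqrt(-61/18) = I*sqrt(122)/6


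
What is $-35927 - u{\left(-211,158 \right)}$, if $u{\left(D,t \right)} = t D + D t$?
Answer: $30749$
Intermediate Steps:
$u{\left(D,t \right)} = 2 D t$ ($u{\left(D,t \right)} = D t + D t = 2 D t$)
$-35927 - u{\left(-211,158 \right)} = -35927 - 2 \left(-211\right) 158 = -35927 - -66676 = -35927 + 66676 = 30749$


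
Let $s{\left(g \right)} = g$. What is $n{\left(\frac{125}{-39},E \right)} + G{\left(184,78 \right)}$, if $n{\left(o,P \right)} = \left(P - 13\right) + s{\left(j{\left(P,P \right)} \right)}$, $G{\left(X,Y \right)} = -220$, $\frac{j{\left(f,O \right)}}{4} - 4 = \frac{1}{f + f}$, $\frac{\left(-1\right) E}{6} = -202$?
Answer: $\frac{602971}{606} \approx 995.0$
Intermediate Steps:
$E = 1212$ ($E = \left(-6\right) \left(-202\right) = 1212$)
$j{\left(f,O \right)} = 16 + \frac{2}{f}$ ($j{\left(f,O \right)} = 16 + \frac{4}{f + f} = 16 + \frac{4}{2 f} = 16 + 4 \frac{1}{2 f} = 16 + \frac{2}{f}$)
$n{\left(o,P \right)} = 3 + P + \frac{2}{P}$ ($n{\left(o,P \right)} = \left(P - 13\right) + \left(16 + \frac{2}{P}\right) = \left(-13 + P\right) + \left(16 + \frac{2}{P}\right) = 3 + P + \frac{2}{P}$)
$n{\left(\frac{125}{-39},E \right)} + G{\left(184,78 \right)} = \left(3 + 1212 + \frac{2}{1212}\right) - 220 = \left(3 + 1212 + 2 \cdot \frac{1}{1212}\right) - 220 = \left(3 + 1212 + \frac{1}{606}\right) - 220 = \frac{736291}{606} - 220 = \frac{602971}{606}$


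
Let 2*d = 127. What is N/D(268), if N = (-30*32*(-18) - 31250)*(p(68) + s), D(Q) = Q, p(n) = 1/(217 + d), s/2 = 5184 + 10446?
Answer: -5567953685/3417 ≈ -1.6295e+6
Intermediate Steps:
d = 127/2 (d = (1/2)*127 = 127/2 ≈ 63.500)
s = 31260 (s = 2*(5184 + 10446) = 2*15630 = 31260)
p(n) = 2/561 (p(n) = 1/(217 + 127/2) = 1/(561/2) = 2/561)
N = -22271814740/51 (N = (-30*32*(-18) - 31250)*(2/561 + 31260) = (-960*(-18) - 31250)*(17536862/561) = (17280 - 31250)*(17536862/561) = -13970*17536862/561 = -22271814740/51 ≈ -4.3670e+8)
N/D(268) = -22271814740/51/268 = -22271814740/51*1/268 = -5567953685/3417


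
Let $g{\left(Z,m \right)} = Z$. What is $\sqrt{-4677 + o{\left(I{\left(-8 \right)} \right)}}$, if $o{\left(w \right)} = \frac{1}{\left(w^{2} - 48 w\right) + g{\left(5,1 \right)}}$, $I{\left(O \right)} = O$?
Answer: $\frac{2 i \sqrt{239940510}}{453} \approx 68.389 i$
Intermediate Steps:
$o{\left(w \right)} = \frac{1}{5 + w^{2} - 48 w}$ ($o{\left(w \right)} = \frac{1}{\left(w^{2} - 48 w\right) + 5} = \frac{1}{5 + w^{2} - 48 w}$)
$\sqrt{-4677 + o{\left(I{\left(-8 \right)} \right)}} = \sqrt{-4677 + \frac{1}{5 + \left(-8\right)^{2} - -384}} = \sqrt{-4677 + \frac{1}{5 + 64 + 384}} = \sqrt{-4677 + \frac{1}{453}} = \sqrt{- \frac{2118680}{453}} = \frac{2 i \sqrt{239940510}}{453}$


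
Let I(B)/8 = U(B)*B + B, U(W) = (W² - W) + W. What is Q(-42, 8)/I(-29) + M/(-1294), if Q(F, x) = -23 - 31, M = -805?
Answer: 39330449/63193784 ≈ 0.62238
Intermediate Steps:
Q(F, x) = -54
U(W) = W²
I(B) = 8*B + 8*B³ (I(B) = 8*(B²*B + B) = 8*(B³ + B) = 8*(B + B³) = 8*B + 8*B³)
Q(-42, 8)/I(-29) + M/(-1294) = -54*(-1/(232*(1 + (-29)²))) - 805/(-1294) = -54*(-1/(232*(1 + 841))) - 805*(-1/1294) = -54/(8*(-29)*842) + 805/1294 = -54/(-195344) + 805/1294 = -54*(-1/195344) + 805/1294 = 27/97672 + 805/1294 = 39330449/63193784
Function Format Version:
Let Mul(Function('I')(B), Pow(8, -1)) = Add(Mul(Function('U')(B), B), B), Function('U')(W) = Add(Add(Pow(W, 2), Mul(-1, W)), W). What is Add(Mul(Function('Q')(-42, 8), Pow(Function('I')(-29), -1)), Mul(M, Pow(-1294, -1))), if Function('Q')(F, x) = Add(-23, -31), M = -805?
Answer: Rational(39330449, 63193784) ≈ 0.62238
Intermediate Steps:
Function('Q')(F, x) = -54
Function('U')(W) = Pow(W, 2)
Function('I')(B) = Add(Mul(8, B), Mul(8, Pow(B, 3))) (Function('I')(B) = Mul(8, Add(Mul(Pow(B, 2), B), B)) = Mul(8, Add(Pow(B, 3), B)) = Mul(8, Add(B, Pow(B, 3))) = Add(Mul(8, B), Mul(8, Pow(B, 3))))
Add(Mul(Function('Q')(-42, 8), Pow(Function('I')(-29), -1)), Mul(M, Pow(-1294, -1))) = Add(Mul(-54, Pow(Mul(8, -29, Add(1, Pow(-29, 2))), -1)), Mul(-805, Pow(-1294, -1))) = Add(Mul(-54, Pow(Mul(8, -29, Add(1, 841)), -1)), Mul(-805, Rational(-1, 1294))) = Add(Mul(-54, Pow(Mul(8, -29, 842), -1)), Rational(805, 1294)) = Add(Mul(-54, Pow(-195344, -1)), Rational(805, 1294)) = Add(Mul(-54, Rational(-1, 195344)), Rational(805, 1294)) = Add(Rational(27, 97672), Rational(805, 1294)) = Rational(39330449, 63193784)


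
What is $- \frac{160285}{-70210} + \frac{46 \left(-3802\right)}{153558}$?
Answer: $\frac{1233387671}{1078130718} \approx 1.144$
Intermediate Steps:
$- \frac{160285}{-70210} + \frac{46 \left(-3802\right)}{153558} = \left(-160285\right) \left(- \frac{1}{70210}\right) - \frac{87446}{76779} = \frac{32057}{14042} - \frac{87446}{76779} = \frac{1233387671}{1078130718}$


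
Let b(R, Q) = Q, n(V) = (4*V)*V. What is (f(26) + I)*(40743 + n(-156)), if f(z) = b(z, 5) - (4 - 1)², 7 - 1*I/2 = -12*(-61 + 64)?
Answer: 11323134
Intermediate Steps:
I = 86 (I = 14 - (-24)*(-61 + 64) = 14 - (-24)*3 = 14 - 2*(-36) = 14 + 72 = 86)
n(V) = 4*V²
f(z) = -4 (f(z) = 5 - (4 - 1)² = 5 - 1*3² = 5 - 1*9 = 5 - 9 = -4)
(f(26) + I)*(40743 + n(-156)) = (-4 + 86)*(40743 + 4*(-156)²) = 82*(40743 + 4*24336) = 82*(40743 + 97344) = 82*138087 = 11323134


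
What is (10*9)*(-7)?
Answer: -630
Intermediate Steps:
(10*9)*(-7) = 90*(-7) = -630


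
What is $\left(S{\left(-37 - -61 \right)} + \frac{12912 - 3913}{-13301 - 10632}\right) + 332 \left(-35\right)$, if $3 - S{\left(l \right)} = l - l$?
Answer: $- \frac{278038660}{23933} \approx -11617.0$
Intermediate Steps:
$S{\left(l \right)} = 3$ ($S{\left(l \right)} = 3 - \left(l - l\right) = 3 - 0 = 3 + 0 = 3$)
$\left(S{\left(-37 - -61 \right)} + \frac{12912 - 3913}{-13301 - 10632}\right) + 332 \left(-35\right) = \left(3 + \frac{12912 - 3913}{-13301 - 10632}\right) + 332 \left(-35\right) = \left(3 + \frac{8999}{-23933}\right) - 11620 = \left(3 + 8999 \left(- \frac{1}{23933}\right)\right) - 11620 = \left(3 - \frac{8999}{23933}\right) - 11620 = \frac{62800}{23933} - 11620 = - \frac{278038660}{23933}$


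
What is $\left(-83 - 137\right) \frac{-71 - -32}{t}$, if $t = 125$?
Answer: $\frac{1716}{25} \approx 68.64$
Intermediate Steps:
$\left(-83 - 137\right) \frac{-71 - -32}{t} = \left(-83 - 137\right) \frac{-71 - -32}{125} = - 220 \left(-71 + 32\right) \frac{1}{125} = - 220 \left(\left(-39\right) \frac{1}{125}\right) = \left(-220\right) \left(- \frac{39}{125}\right) = \frac{1716}{25}$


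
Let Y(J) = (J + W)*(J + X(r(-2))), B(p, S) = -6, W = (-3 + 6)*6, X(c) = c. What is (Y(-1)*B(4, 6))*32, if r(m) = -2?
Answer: 9792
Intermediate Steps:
W = 18 (W = 3*6 = 18)
Y(J) = (-2 + J)*(18 + J) (Y(J) = (J + 18)*(J - 2) = (18 + J)*(-2 + J) = (-2 + J)*(18 + J))
(Y(-1)*B(4, 6))*32 = ((-36 + (-1)**2 + 16*(-1))*(-6))*32 = ((-36 + 1 - 16)*(-6))*32 = -51*(-6)*32 = 306*32 = 9792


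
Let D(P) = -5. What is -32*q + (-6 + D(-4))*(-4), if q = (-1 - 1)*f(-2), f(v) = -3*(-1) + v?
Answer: 108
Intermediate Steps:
f(v) = 3 + v
q = -2 (q = (-1 - 1)*(3 - 2) = -2*1 = -2)
-32*q + (-6 + D(-4))*(-4) = -32*(-2) + (-6 - 5)*(-4) = 64 - 11*(-4) = 64 + 44 = 108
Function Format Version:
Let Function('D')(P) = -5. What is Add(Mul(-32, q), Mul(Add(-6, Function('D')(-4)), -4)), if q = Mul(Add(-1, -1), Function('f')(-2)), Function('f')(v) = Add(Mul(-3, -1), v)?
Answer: 108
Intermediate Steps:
Function('f')(v) = Add(3, v)
q = -2 (q = Mul(Add(-1, -1), Add(3, -2)) = Mul(-2, 1) = -2)
Add(Mul(-32, q), Mul(Add(-6, Function('D')(-4)), -4)) = Add(Mul(-32, -2), Mul(Add(-6, -5), -4)) = Add(64, Mul(-11, -4)) = Add(64, 44) = 108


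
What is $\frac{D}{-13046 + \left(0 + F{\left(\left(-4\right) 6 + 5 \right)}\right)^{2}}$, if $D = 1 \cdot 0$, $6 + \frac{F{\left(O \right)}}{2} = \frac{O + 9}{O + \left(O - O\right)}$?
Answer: $0$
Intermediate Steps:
$F{\left(O \right)} = -12 + \frac{2 \left(9 + O\right)}{O}$ ($F{\left(O \right)} = -12 + 2 \frac{O + 9}{O + \left(O - O\right)} = -12 + 2 \frac{9 + O}{O + 0} = -12 + 2 \frac{9 + O}{O} = -12 + \frac{2 \left(9 + O\right)}{O}$)
$D = 0$
$\frac{D}{-13046 + \left(0 + F{\left(\left(-4\right) 6 + 5 \right)}\right)^{2}} = \frac{0}{-13046 + \left(0 - \left(10 - \frac{18}{\left(-4\right) 6 + 5}\right)\right)^{2}} = \frac{0}{-13046 + \left(0 - \left(10 - \frac{18}{-24 + 5}\right)\right)^{2}} = \frac{0}{-13046 + \left(0 - \left(10 - \frac{18}{-19}\right)\right)^{2}} = \frac{0}{-13046 + \left(0 + \left(-10 + 18 \left(- \frac{1}{19}\right)\right)\right)^{2}} = \frac{0}{-13046 + \left(0 - \frac{208}{19}\right)^{2}} = \frac{0}{-13046 + \left(- \frac{208}{19}\right)^{2}} = \frac{0}{-13046 + \frac{43264}{361}} = \frac{0}{- \frac{4666342}{361}} = 0 \left(- \frac{361}{4666342}\right) = 0$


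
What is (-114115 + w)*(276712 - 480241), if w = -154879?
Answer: 54748079826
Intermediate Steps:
(-114115 + w)*(276712 - 480241) = (-114115 - 154879)*(276712 - 480241) = -268994*(-203529) = 54748079826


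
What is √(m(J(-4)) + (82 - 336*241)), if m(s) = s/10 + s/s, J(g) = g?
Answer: I*√2022335/5 ≈ 284.42*I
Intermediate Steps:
m(s) = 1 + s/10 (m(s) = s*(⅒) + 1 = s/10 + 1 = 1 + s/10)
√(m(J(-4)) + (82 - 336*241)) = √((1 + (⅒)*(-4)) + (82 - 336*241)) = √((1 - ⅖) + (82 - 80976)) = √(⅗ - 80894) = √(-404467/5) = I*√2022335/5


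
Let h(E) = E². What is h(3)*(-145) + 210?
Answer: -1095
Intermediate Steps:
h(3)*(-145) + 210 = 3²*(-145) + 210 = 9*(-145) + 210 = -1305 + 210 = -1095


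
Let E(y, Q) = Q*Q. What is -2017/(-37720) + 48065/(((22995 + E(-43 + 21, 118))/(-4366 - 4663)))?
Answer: -16369609076577/1392584680 ≈ -11755.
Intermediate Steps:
E(y, Q) = Q²
-2017/(-37720) + 48065/(((22995 + E(-43 + 21, 118))/(-4366 - 4663))) = -2017/(-37720) + 48065/(((22995 + 118²)/(-4366 - 4663))) = -2017*(-1/37720) + 48065/(((22995 + 13924)/(-9029))) = 2017/37720 + 48065/((36919*(-1/9029))) = 2017/37720 + 48065/(-36919/9029) = 2017/37720 + 48065*(-9029/36919) = 2017/37720 - 433978885/36919 = -16369609076577/1392584680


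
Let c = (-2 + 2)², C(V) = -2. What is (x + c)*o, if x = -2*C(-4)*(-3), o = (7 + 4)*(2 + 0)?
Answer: -264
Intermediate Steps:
o = 22 (o = 11*2 = 22)
x = -12 (x = -2*(-2)*(-3) = 4*(-3) = -12)
c = 0 (c = 0² = 0)
(x + c)*o = (-12 + 0)*22 = -12*22 = -264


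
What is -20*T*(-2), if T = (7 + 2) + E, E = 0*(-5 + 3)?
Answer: 360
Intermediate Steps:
E = 0 (E = 0*(-2) = 0)
T = 9 (T = (7 + 2) + 0 = 9 + 0 = 9)
-20*T*(-2) = -20*9*(-2) = -180*(-2) = 360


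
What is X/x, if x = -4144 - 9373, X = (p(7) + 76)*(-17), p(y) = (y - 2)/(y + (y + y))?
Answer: 27217/283857 ≈ 0.095883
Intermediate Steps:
p(y) = (-2 + y)/(3*y) (p(y) = (-2 + y)/(y + 2*y) = (-2 + y)/((3*y)) = (-2 + y)*(1/(3*y)) = (-2 + y)/(3*y))
X = -27217/21 (X = ((1/3)*(-2 + 7)/7 + 76)*(-17) = ((1/3)*(1/7)*5 + 76)*(-17) = (5/21 + 76)*(-17) = (1601/21)*(-17) = -27217/21 ≈ -1296.0)
x = -13517
X/x = -27217/21/(-13517) = -27217/21*(-1/13517) = 27217/283857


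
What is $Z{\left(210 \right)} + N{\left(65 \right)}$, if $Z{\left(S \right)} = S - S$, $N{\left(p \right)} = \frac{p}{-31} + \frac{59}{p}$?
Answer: $- \frac{2396}{2015} \approx -1.1891$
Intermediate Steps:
$N{\left(p \right)} = \frac{59}{p} - \frac{p}{31}$ ($N{\left(p \right)} = p \left(- \frac{1}{31}\right) + \frac{59}{p} = - \frac{p}{31} + \frac{59}{p} = \frac{59}{p} - \frac{p}{31}$)
$Z{\left(S \right)} = 0$
$Z{\left(210 \right)} + N{\left(65 \right)} = 0 + \left(\frac{59}{65} - \frac{65}{31}\right) = 0 - \frac{2396}{2015} = - \frac{2396}{2015}$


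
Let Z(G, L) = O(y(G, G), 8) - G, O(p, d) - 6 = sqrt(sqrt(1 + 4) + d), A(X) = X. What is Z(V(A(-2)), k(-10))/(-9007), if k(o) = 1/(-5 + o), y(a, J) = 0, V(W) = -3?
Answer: -9/9007 - sqrt(8 + sqrt(5))/9007 ≈ -0.0013544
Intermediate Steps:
O(p, d) = 6 + sqrt(d + sqrt(5)) (O(p, d) = 6 + sqrt(sqrt(1 + 4) + d) = 6 + sqrt(sqrt(5) + d) = 6 + sqrt(d + sqrt(5)))
Z(G, L) = 6 + sqrt(8 + sqrt(5)) - G (Z(G, L) = (6 + sqrt(8 + sqrt(5))) - G = 6 + sqrt(8 + sqrt(5)) - G)
Z(V(A(-2)), k(-10))/(-9007) = (6 + sqrt(8 + sqrt(5)) - 1*(-3))/(-9007) = (6 + sqrt(8 + sqrt(5)) + 3)*(-1/9007) = (9 + sqrt(8 + sqrt(5)))*(-1/9007) = -9/9007 - sqrt(8 + sqrt(5))/9007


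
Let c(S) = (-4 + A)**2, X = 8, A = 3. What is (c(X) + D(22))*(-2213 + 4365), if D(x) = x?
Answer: 49496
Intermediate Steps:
c(S) = 1 (c(S) = (-4 + 3)**2 = (-1)**2 = 1)
(c(X) + D(22))*(-2213 + 4365) = (1 + 22)*(-2213 + 4365) = 23*2152 = 49496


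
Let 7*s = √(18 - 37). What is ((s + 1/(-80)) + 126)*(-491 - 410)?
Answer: -9081179/80 - 901*I*√19/7 ≈ -1.1351e+5 - 561.05*I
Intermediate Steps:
s = I*√19/7 (s = √(18 - 37)/7 = √(-19)/7 = (I*√19)/7 = I*√19/7 ≈ 0.6227*I)
((s + 1/(-80)) + 126)*(-491 - 410) = ((I*√19/7 + 1/(-80)) + 126)*(-491 - 410) = ((I*√19/7 - 1/80) + 126)*(-901) = ((-1/80 + I*√19/7) + 126)*(-901) = (10079/80 + I*√19/7)*(-901) = -9081179/80 - 901*I*√19/7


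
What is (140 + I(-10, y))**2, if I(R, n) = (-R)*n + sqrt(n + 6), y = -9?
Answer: (50 + I*sqrt(3))**2 ≈ 2497.0 + 173.21*I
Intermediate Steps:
I(R, n) = sqrt(6 + n) - R*n (I(R, n) = -R*n + sqrt(6 + n) = sqrt(6 + n) - R*n)
(140 + I(-10, y))**2 = (140 + (sqrt(6 - 9) - 1*(-10)*(-9)))**2 = (140 + (sqrt(-3) - 90))**2 = (140 + (I*sqrt(3) - 90))**2 = (140 + (-90 + I*sqrt(3)))**2 = (50 + I*sqrt(3))**2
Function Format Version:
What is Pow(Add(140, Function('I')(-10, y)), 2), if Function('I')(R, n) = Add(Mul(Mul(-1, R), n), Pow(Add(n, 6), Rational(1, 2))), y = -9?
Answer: Pow(Add(50, Mul(I, Pow(3, Rational(1, 2)))), 2) ≈ Add(2497.0, Mul(173.21, I))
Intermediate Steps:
Function('I')(R, n) = Add(Pow(Add(6, n), Rational(1, 2)), Mul(-1, R, n)) (Function('I')(R, n) = Add(Mul(-1, R, n), Pow(Add(6, n), Rational(1, 2))) = Add(Pow(Add(6, n), Rational(1, 2)), Mul(-1, R, n)))
Pow(Add(140, Function('I')(-10, y)), 2) = Pow(Add(140, Add(Pow(Add(6, -9), Rational(1, 2)), Mul(-1, -10, -9))), 2) = Pow(Add(140, Add(Pow(-3, Rational(1, 2)), -90)), 2) = Pow(Add(140, Add(Mul(I, Pow(3, Rational(1, 2))), -90)), 2) = Pow(Add(140, Add(-90, Mul(I, Pow(3, Rational(1, 2))))), 2) = Pow(Add(50, Mul(I, Pow(3, Rational(1, 2)))), 2)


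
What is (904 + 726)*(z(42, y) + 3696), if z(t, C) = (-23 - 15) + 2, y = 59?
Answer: 5965800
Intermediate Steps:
z(t, C) = -36 (z(t, C) = -38 + 2 = -36)
(904 + 726)*(z(42, y) + 3696) = (904 + 726)*(-36 + 3696) = 1630*3660 = 5965800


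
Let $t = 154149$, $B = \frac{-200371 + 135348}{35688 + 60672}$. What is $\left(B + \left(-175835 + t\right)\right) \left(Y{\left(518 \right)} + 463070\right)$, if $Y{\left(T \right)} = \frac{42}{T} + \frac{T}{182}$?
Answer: $- \frac{77576999079372779}{7724860} \approx -1.0043 \cdot 10^{10}$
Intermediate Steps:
$B = - \frac{65023}{96360} \approx -0.67479$
$Y{\left(T \right)} = \frac{42}{T} + \frac{T}{182}$ ($Y{\left(T \right)} = \frac{42}{T} + T \frac{1}{182} = \frac{42}{T} + \frac{T}{182}$)
$\left(B + \left(-175835 + t\right)\right) \left(Y{\left(518 \right)} + 463070\right) = \left(- \frac{65023}{96360} + \left(-175835 + 154149\right)\right) \left(\left(\frac{42}{518} + \frac{1}{182} \cdot 518\right) + 463070\right) = \left(- \frac{65023}{96360} - 21686\right) \left(\left(42 \cdot \frac{1}{518} + \frac{37}{13}\right) + 463070\right) = - \frac{2089727983 \left(\left(\frac{3}{37} + \frac{37}{13}\right) + 463070\right)}{96360} = - \frac{2089727983 \left(\frac{1408}{481} + 463070\right)}{96360} = \left(- \frac{2089727983}{96360}\right) \frac{222738078}{481} = - \frac{77576999079372779}{7724860}$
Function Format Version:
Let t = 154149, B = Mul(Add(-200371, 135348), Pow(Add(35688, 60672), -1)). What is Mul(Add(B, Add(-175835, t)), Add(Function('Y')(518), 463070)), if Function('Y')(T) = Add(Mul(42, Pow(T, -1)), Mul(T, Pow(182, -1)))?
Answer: Rational(-77576999079372779, 7724860) ≈ -1.0043e+10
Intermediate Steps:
B = Rational(-65023, 96360) (B = Mul(-65023, Pow(96360, -1)) = Mul(-65023, Rational(1, 96360)) = Rational(-65023, 96360) ≈ -0.67479)
Function('Y')(T) = Add(Mul(42, Pow(T, -1)), Mul(Rational(1, 182), T)) (Function('Y')(T) = Add(Mul(42, Pow(T, -1)), Mul(T, Rational(1, 182))) = Add(Mul(42, Pow(T, -1)), Mul(Rational(1, 182), T)))
Mul(Add(B, Add(-175835, t)), Add(Function('Y')(518), 463070)) = Mul(Add(Rational(-65023, 96360), Add(-175835, 154149)), Add(Add(Mul(42, Pow(518, -1)), Mul(Rational(1, 182), 518)), 463070)) = Mul(Add(Rational(-65023, 96360), -21686), Add(Add(Mul(42, Rational(1, 518)), Rational(37, 13)), 463070)) = Mul(Rational(-2089727983, 96360), Add(Add(Rational(3, 37), Rational(37, 13)), 463070)) = Mul(Rational(-2089727983, 96360), Add(Rational(1408, 481), 463070)) = Mul(Rational(-2089727983, 96360), Rational(222738078, 481)) = Rational(-77576999079372779, 7724860)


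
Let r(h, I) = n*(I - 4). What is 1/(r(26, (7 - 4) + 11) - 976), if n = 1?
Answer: -1/966 ≈ -0.0010352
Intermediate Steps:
r(h, I) = -4 + I (r(h, I) = 1*(I - 4) = 1*(-4 + I) = -4 + I)
1/(r(26, (7 - 4) + 11) - 976) = 1/((-4 + ((7 - 4) + 11)) - 976) = 1/((-4 + (3 + 11)) - 976) = 1/((-4 + 14) - 976) = 1/(10 - 976) = 1/(-966) = -1/966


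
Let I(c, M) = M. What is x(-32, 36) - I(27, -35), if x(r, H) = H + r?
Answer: 39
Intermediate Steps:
x(-32, 36) - I(27, -35) = (36 - 32) - 1*(-35) = 4 + 35 = 39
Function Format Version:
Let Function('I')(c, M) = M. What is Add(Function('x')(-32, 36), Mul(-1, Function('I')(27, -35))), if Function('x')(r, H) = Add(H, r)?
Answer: 39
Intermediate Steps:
Add(Function('x')(-32, 36), Mul(-1, Function('I')(27, -35))) = Add(Add(36, -32), Mul(-1, -35)) = Add(4, 35) = 39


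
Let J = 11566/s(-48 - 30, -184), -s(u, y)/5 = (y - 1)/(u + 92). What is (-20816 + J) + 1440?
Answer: -17760876/925 ≈ -19201.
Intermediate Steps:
s(u, y) = -5*(-1 + y)/(92 + u) (s(u, y) = -5*(y - 1)/(u + 92) = -5*(-1 + y)/(92 + u))
J = 161924/925 (J = 11566/((5*(1 - 1*(-184))/(92 + (-48 - 30)))) = 11566/((5*(1 + 184)/(92 - 78))) = 11566/((5*185/14)) = 11566/((5*(1/14)*185)) = 11566/(925/14) = 11566*(14/925) = 161924/925 ≈ 175.05)
(-20816 + J) + 1440 = (-20816 + 161924/925) + 1440 = -19092876/925 + 1440 = -17760876/925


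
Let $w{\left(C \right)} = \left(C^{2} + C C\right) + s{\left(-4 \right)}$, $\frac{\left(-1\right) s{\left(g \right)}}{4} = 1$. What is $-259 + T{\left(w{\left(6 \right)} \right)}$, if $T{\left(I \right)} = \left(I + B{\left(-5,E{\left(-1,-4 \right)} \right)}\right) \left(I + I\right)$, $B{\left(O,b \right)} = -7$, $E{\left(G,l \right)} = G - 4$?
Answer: $8037$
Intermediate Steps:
$E{\left(G,l \right)} = -4 + G$
$s{\left(g \right)} = -4$ ($s{\left(g \right)} = \left(-4\right) 1 = -4$)
$w{\left(C \right)} = -4 + 2 C^{2}$ ($w{\left(C \right)} = \left(C^{2} + C C\right) - 4 = \left(C^{2} + C^{2}\right) - 4 = 2 C^{2} - 4 = -4 + 2 C^{2}$)
$T{\left(I \right)} = 2 I \left(-7 + I\right)$ ($T{\left(I \right)} = \left(I - 7\right) \left(I + I\right) = \left(-7 + I\right) 2 I = 2 I \left(-7 + I\right)$)
$-259 + T{\left(w{\left(6 \right)} \right)} = -259 + 2 \left(-4 + 2 \cdot 6^{2}\right) \left(-7 - \left(4 - 2 \cdot 6^{2}\right)\right) = -259 + 2 \left(-4 + 2 \cdot 36\right) \left(-7 + \left(-4 + 2 \cdot 36\right)\right) = -259 + 2 \left(-4 + 72\right) \left(-7 + \left(-4 + 72\right)\right) = -259 + 2 \cdot 68 \left(-7 + 68\right) = -259 + 2 \cdot 68 \cdot 61 = -259 + 8296 = 8037$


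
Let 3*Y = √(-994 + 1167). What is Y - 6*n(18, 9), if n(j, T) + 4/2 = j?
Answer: -96 + √173/3 ≈ -91.616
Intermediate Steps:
n(j, T) = -2 + j
Y = √173/3 (Y = √(-994 + 1167)/3 = √173/3 ≈ 4.3843)
Y - 6*n(18, 9) = √173/3 - 6*(-2 + 18) = √173/3 - 6*16 = √173/3 - 1*96 = √173/3 - 96 = -96 + √173/3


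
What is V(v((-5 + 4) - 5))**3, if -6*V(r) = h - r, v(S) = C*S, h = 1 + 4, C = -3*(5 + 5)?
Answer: 5359375/216 ≈ 24812.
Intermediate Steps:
C = -30 (C = -3*10 = -30)
h = 5
v(S) = -30*S
V(r) = -5/6 + r/6 (V(r) = -(5 - r)/6 = -5/6 + r/6)
V(v((-5 + 4) - 5))**3 = (-5/6 + (-30*((-5 + 4) - 5))/6)**3 = (-5/6 + (-30*(-1 - 5))/6)**3 = (-5/6 + (-30*(-6))/6)**3 = (-5/6 + (1/6)*180)**3 = (-5/6 + 30)**3 = (175/6)**3 = 5359375/216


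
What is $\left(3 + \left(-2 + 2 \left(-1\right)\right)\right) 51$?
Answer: $-51$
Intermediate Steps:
$\left(3 + \left(-2 + 2 \left(-1\right)\right)\right) 51 = \left(3 - 4\right) 51 = \left(-1\right) 51 = -51$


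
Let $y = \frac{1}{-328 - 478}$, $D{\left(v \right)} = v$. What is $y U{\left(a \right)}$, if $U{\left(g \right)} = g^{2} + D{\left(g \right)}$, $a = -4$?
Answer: $- \frac{6}{403} \approx -0.014888$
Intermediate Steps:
$U{\left(g \right)} = g + g^{2}$ ($U{\left(g \right)} = g^{2} + g = g + g^{2}$)
$y = - \frac{1}{806}$ ($y = \frac{1}{-806} = - \frac{1}{806} \approx -0.0012407$)
$y U{\left(a \right)} = - \frac{\left(-4\right) \left(1 - 4\right)}{806} = - \frac{\left(-4\right) \left(-3\right)}{806} = \left(- \frac{1}{806}\right) 12 = - \frac{6}{403}$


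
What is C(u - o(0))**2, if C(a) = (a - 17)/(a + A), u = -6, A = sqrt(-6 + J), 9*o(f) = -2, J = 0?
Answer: 42025/(52 - 9*I*sqrt(6))**2 ≈ 9.1598 + 9.4684*I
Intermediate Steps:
o(f) = -2/9 (o(f) = (1/9)*(-2) = -2/9)
A = I*sqrt(6) (A = sqrt(-6 + 0) = sqrt(-6) = I*sqrt(6) ≈ 2.4495*I)
C(a) = (-17 + a)/(a + I*sqrt(6)) (C(a) = (a - 17)/(a + I*sqrt(6)) = (-17 + a)/(a + I*sqrt(6)))
C(u - o(0))**2 = ((-17 + (-6 - 1*(-2/9)))/((-6 - 1*(-2/9)) + I*sqrt(6)))**2 = ((-17 + (-6 + 2/9))/((-6 + 2/9) + I*sqrt(6)))**2 = ((-17 - 52/9)/(-52/9 + I*sqrt(6)))**2 = (-205/9/(-52/9 + I*sqrt(6)))**2 = (-205/(9*(-52/9 + I*sqrt(6))))**2 = 42025/(81*(-52/9 + I*sqrt(6))**2)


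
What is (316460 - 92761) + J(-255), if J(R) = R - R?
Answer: 223699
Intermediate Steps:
J(R) = 0
(316460 - 92761) + J(-255) = (316460 - 92761) + 0 = 223699 + 0 = 223699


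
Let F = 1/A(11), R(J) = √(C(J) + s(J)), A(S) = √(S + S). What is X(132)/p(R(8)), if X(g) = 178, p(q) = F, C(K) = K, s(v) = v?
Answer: 178*√22 ≈ 834.89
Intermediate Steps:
A(S) = √2*√S (A(S) = √(2*S) = √2*√S)
R(J) = √2*√J (R(J) = √(J + J) = √(2*J) = √2*√J)
F = √22/22 (F = 1/(√2*√11) = 1/(√22) = √22/22 ≈ 0.21320)
p(q) = √22/22
X(132)/p(R(8)) = 178/((√22/22)) = 178*√22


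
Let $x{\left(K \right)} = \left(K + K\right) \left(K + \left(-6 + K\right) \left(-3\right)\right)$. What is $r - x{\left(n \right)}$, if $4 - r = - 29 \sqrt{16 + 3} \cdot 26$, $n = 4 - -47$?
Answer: $8572 + 754 \sqrt{19} \approx 11859.0$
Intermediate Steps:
$n = 51$ ($n = 4 + 47 = 51$)
$r = 4 + 754 \sqrt{19}$ ($r = 4 - - 29 \sqrt{16 + 3} \cdot 26 = 4 - - 29 \sqrt{19} \cdot 26 = 4 - - 754 \sqrt{19} = 4 + 754 \sqrt{19} \approx 3290.6$)
$x{\left(K \right)} = 2 K \left(18 - 2 K\right)$ ($x{\left(K \right)} = 2 K \left(K - \left(-18 + 3 K\right)\right) = 2 K \left(18 - 2 K\right)$)
$r - x{\left(n \right)} = \left(4 + 754 \sqrt{19}\right) - 4 \cdot 51 \left(9 - 51\right) = \left(4 + 754 \sqrt{19}\right) - 4 \cdot 51 \left(-42\right) = \left(4 + 754 \sqrt{19}\right) - -8568 = \left(4 + 754 \sqrt{19}\right) + 8568 = 8572 + 754 \sqrt{19}$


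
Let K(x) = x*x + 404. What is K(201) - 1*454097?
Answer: -413292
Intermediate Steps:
K(x) = 404 + x² (K(x) = x² + 404 = 404 + x²)
K(201) - 1*454097 = (404 + 201²) - 1*454097 = (404 + 40401) - 454097 = 40805 - 454097 = -413292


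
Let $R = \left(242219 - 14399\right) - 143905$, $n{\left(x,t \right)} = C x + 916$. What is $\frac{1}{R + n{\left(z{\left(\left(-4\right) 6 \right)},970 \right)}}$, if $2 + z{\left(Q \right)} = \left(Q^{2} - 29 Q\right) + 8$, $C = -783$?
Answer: $- \frac{1}{915843} \approx -1.0919 \cdot 10^{-6}$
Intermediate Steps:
$z{\left(Q \right)} = 6 + Q^{2} - 29 Q$ ($z{\left(Q \right)} = -2 + \left(\left(Q^{2} - 29 Q\right) + 8\right) = -2 + \left(8 + Q^{2} - 29 Q\right) = 6 + Q^{2} - 29 Q$)
$n{\left(x,t \right)} = 916 - 783 x$ ($n{\left(x,t \right)} = - 783 x + 916 = 916 - 783 x$)
$R = 83915$ ($R = 227820 - 143905 = 83915$)
$\frac{1}{R + n{\left(z{\left(\left(-4\right) 6 \right)},970 \right)}} = \frac{1}{83915 + \left(916 - 783 \left(6 + \left(\left(-4\right) 6\right)^{2} - 29 \left(\left(-4\right) 6\right)\right)\right)} = \frac{1}{83915 + \left(916 - 783 \left(6 + \left(-24\right)^{2} - -696\right)\right)} = \frac{1}{83915 + \left(916 - 783 \left(6 + 576 + 696\right)\right)} = \frac{1}{83915 + \left(916 - 1000674\right)} = \frac{1}{83915 - 999758} = \frac{1}{-915843} = - \frac{1}{915843}$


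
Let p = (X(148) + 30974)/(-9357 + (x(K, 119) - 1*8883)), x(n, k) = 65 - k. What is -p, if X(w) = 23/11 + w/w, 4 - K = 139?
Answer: 170374/100617 ≈ 1.6933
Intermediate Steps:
K = -135 (K = 4 - 1*139 = 4 - 139 = -135)
X(w) = 34/11 (X(w) = 23*(1/11) + 1 = 23/11 + 1 = 34/11)
p = -170374/100617 (p = (34/11 + 30974)/(-9357 + ((65 - 1*119) - 1*8883)) = 340748/(11*(-9357 + ((65 - 119) - 8883))) = 340748/(11*(-9357 + (-54 - 8883))) = 340748/(11*(-9357 - 8937)) = (340748/11)/(-18294) = (340748/11)*(-1/18294) = -170374/100617 ≈ -1.6933)
-p = -1*(-170374/100617) = 170374/100617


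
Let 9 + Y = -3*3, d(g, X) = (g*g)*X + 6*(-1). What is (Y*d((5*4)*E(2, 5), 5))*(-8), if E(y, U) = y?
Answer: 1151136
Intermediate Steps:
d(g, X) = -6 + X*g**2 (d(g, X) = g**2*X - 6 = X*g**2 - 6 = -6 + X*g**2)
Y = -18 (Y = -9 - 3*3 = -9 - 9 = -18)
(Y*d((5*4)*E(2, 5), 5))*(-8) = -18*(-6 + 5*((5*4)*2)**2)*(-8) = -18*(-6 + 5*(20*2)**2)*(-8) = -18*(-6 + 5*40**2)*(-8) = -18*(-6 + 5*1600)*(-8) = -18*(-6 + 8000)*(-8) = -18*7994*(-8) = -143892*(-8) = 1151136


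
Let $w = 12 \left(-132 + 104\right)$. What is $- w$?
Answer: $336$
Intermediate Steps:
$w = -336$ ($w = 12 \left(-28\right) = -336$)
$- w = \left(-1\right) \left(-336\right) = 336$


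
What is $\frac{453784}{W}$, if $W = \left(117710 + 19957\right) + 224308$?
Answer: $\frac{453784}{361975} \approx 1.2536$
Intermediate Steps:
$W = 361975$ ($W = 137667 + 224308 = 361975$)
$\frac{453784}{W} = \frac{453784}{361975}$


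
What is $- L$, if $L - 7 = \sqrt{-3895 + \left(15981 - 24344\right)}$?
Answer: $-7 - 3 i \sqrt{1362} \approx -7.0 - 110.72 i$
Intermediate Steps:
$L = 7 + 3 i \sqrt{1362}$ ($L = 7 + \sqrt{-3895 + \left(15981 - 24344\right)} = 7 + \sqrt{-3895 - 8363} = 7 + \sqrt{-12258} = 7 + 3 i \sqrt{1362} \approx 7.0 + 110.72 i$)
$- L = - (7 + 3 i \sqrt{1362}) = -7 - 3 i \sqrt{1362}$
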